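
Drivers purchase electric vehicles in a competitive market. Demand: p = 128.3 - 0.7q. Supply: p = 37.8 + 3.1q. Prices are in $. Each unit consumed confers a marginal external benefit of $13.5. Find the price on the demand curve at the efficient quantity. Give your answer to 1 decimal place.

Social marginal benefit = demand + MEB = 141.8 - 0.7q.
Set SMB = MC: 141.8 - 0.7q = 37.8 + 3.1q → q* = 27.3684.
Consumer price on the demand curve at q*: 128.3 − 0.7×27.3684 = 109.1421.

P = $109.1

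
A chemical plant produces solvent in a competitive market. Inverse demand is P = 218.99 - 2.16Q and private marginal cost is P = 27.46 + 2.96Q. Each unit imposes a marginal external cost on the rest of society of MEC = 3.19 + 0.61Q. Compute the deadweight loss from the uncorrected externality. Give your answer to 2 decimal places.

DWL = 59.03

Market equilibrium (private): 27.46 + 2.96Q = 218.99 - 2.16Q → Q_m = 37.4082.
Social marginal cost = private MC + MEC = 30.65 + 3.57Q.
Set SMC = demand: 30.65 + 3.57Q = 218.99 - 2.16Q → Q* = 32.8691.
The welfare-loss triangle has base |Q_m − Q*| and height MEC(Q_m) (the vertical gap between SMC and demand is zero at Q* and MEC at Q_m).
DWL = ½ × 4.5391 × 26.0090 = 59.0287.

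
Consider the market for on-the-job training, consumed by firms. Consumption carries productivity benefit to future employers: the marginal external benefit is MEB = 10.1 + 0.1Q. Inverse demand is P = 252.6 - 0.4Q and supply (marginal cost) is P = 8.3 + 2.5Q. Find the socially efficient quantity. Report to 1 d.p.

Q* = 90.9

Social marginal benefit = demand + MEB = 262.7 - 0.3Q.
Set SMB = MC: 262.7 - 0.3Q = 8.3 + 2.5Q → Q* = 90.8571.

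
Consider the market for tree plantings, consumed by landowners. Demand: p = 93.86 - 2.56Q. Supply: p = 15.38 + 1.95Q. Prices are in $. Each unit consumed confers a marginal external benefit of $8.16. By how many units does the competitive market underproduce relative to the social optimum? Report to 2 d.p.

1.81 units

Market equilibrium (private): 15.38 + 1.95Q = 93.86 - 2.56Q → Q_m = 17.4013.
Social marginal benefit = demand + MEB = 102.02 - 2.56Q.
Set SMB = MC: 102.02 - 2.56Q = 15.38 + 1.95Q → Q* = 19.2106.
Gap = |17.4013 − 19.2106| = 1.8093.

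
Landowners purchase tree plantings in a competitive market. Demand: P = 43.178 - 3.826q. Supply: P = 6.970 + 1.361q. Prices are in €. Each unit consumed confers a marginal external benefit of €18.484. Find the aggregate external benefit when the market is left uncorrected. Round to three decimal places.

Market equilibrium (private): 6.970 + 1.361q = 43.178 - 3.826q → q_m = 6.9805.
Total external benefit = MEB × q_m = 18.484 × 6.9805 = 129.0276.

€129.028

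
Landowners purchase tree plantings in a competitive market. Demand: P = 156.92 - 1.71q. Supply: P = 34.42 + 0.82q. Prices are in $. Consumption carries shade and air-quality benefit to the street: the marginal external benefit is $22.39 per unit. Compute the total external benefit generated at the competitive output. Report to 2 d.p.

$1084.10

Market equilibrium (private): 34.42 + 0.82q = 156.92 - 1.71q → q_m = 48.4190.
Total external benefit = MEB × q_m = 22.39 × 48.4190 = 1084.1014.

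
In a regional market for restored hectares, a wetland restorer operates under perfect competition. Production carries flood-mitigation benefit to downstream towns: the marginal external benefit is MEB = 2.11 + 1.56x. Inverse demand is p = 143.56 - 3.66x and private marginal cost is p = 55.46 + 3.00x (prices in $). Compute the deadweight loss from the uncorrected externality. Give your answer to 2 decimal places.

Market equilibrium (private): 55.46 + 3.00x = 143.56 - 3.66x → x_m = 13.2282.
Social marginal cost = private MC − MEB = 53.35 + 1.44x.
Set SMC = demand: 53.35 + 1.44x = 143.56 - 3.66x → x* = 17.6882.
The loss is the area between SMC and demand from x* to x_m; with linear curves that's a triangle of height MEB(x_m).
DWL = ½ × 4.4600 × 22.7460 = 50.7236.

DWL = $50.72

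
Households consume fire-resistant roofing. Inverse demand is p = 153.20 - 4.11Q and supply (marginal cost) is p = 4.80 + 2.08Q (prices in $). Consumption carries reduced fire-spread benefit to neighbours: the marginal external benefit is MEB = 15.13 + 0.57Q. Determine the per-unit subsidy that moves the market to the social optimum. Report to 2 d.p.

Social marginal benefit = demand + MEB = 168.33 - 3.54Q.
Set SMB = MC: 168.33 - 3.54Q = 4.80 + 2.08Q → Q* = 29.0979.
The Pigouvian subsidy equals MEB at Q*: 15.13 + 0.57×29.0979 = 31.7158.

subsidy = $31.72 per unit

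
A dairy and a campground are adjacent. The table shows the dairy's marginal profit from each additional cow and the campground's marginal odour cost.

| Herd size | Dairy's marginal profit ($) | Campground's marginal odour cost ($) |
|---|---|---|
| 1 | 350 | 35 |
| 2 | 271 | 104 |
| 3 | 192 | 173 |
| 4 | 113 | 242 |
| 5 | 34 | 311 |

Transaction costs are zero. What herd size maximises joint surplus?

Bargaining reaches the level where marginal profit last exceeds marginal odour cost.
That holds through level 3 (192 ≥ 173) but not at 4 (113 < 242).

3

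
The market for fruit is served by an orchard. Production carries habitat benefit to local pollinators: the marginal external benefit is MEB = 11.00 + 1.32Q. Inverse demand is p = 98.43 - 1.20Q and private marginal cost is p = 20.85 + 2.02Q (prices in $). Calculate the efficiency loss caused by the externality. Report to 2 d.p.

Market equilibrium (private): 20.85 + 2.02Q = 98.43 - 1.20Q → Q_m = 24.0932.
Social marginal cost = private MC − MEB = 9.85 + 0.70Q.
Set SMC = demand: 9.85 + 0.70Q = 98.43 - 1.20Q → Q* = 46.6211.
Between Q* and Q_m the wedge demand − SMC runs linearly from 0 to MEB(Q_m), so the loss is a triangle.
DWL = ½ × 22.5279 × 42.8030 = 482.1309.

DWL = $482.13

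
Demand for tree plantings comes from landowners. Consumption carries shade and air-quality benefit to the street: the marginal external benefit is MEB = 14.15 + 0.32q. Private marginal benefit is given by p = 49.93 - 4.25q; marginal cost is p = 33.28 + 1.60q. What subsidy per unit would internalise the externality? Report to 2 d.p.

subsidy = 15.93 per unit

Social marginal benefit = demand + MEB = 64.08 - 3.93q.
Set SMB = MC: 64.08 - 3.93q = 33.28 + 1.60q → q* = 5.5696.
The Pigouvian subsidy equals MEB at q*: 14.15 + 0.32×5.5696 = 15.9323.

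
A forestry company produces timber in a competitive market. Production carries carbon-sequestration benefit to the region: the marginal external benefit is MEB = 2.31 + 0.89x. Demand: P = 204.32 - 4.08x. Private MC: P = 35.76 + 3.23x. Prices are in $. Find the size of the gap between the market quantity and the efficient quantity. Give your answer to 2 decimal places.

3.56 units

Market equilibrium (private): 35.76 + 3.23x = 204.32 - 4.08x → x_m = 23.0588.
Social marginal cost = private MC − MEB = 33.45 + 2.34x.
Set SMC = demand: 33.45 + 2.34x = 204.32 - 4.08x → x* = 26.6153.
Gap = |23.0588 − 26.6153| = 3.5565.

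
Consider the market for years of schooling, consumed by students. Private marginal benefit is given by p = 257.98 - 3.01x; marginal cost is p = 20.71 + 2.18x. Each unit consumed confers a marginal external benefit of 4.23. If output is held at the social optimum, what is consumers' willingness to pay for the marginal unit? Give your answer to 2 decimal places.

Social marginal benefit = demand + MEB = 262.21 - 3.01x.
Set SMB = MC: 262.21 - 3.01x = 20.71 + 2.18x → x* = 46.5318.
Consumer price on the demand curve at x*: 257.98 − 3.01×46.5318 = 117.9193.

P = 117.92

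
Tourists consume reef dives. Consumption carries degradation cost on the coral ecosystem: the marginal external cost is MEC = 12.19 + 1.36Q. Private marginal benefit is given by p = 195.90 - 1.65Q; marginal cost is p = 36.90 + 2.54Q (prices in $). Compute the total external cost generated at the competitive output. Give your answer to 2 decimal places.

Market equilibrium (private): 36.90 + 2.54Q = 195.90 - 1.65Q → Q_m = 37.9475.
Total external cost = ∫₀^{Q_m} (12.19 + 1.36Q) dQ = 12.19×37.9475 + ½×1.36×37.9475² = 1441.7887.

$1441.79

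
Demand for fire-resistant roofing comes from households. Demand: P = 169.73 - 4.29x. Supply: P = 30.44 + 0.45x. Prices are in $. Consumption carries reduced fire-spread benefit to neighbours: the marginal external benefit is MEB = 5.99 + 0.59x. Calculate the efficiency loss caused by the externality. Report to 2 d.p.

DWL = $65.56

Market equilibrium (private): 30.44 + 0.45x = 169.73 - 4.29x → x_m = 29.3861.
Social marginal benefit = demand + MEB = 175.72 - 3.70x.
Set SMB = MC: 175.72 - 3.70x = 30.44 + 0.45x → x* = 35.0072.
Height of the DWL triangle at x_m is SMB(x_m) − MC(x_m) = MEB(x_m) = 23.3278.
DWL = ½ × 5.6211 × 23.3278 = 65.5639.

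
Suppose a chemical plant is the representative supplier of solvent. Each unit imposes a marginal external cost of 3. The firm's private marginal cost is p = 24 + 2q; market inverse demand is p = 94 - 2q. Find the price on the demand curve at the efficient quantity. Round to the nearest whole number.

P = 61

Social marginal cost = private MC + MEC = 27 + 2q.
Set SMC = demand: 27 + 2q = 94 - 2q → q* = 16.7500.
Consumer price on the demand curve at q*: 94 − 2×16.7500 = 60.5000.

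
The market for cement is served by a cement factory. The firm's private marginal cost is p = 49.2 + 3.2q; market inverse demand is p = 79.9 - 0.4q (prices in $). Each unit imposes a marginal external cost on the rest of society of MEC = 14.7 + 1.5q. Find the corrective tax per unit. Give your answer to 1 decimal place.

tax = $19.4 per unit

Social marginal cost = private MC + MEC = 63.9 + 4.7q.
Set SMC = demand: 63.9 + 4.7q = 79.9 - 0.4q → q* = 3.1373.
The Pigouvian tax equals MEC at q*: 14.7 + 1.5×3.1373 = 19.4060.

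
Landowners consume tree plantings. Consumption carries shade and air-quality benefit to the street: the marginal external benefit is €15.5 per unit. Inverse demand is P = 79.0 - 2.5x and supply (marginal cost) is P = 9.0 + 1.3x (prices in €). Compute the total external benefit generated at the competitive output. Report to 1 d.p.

€285.5

Market equilibrium (private): 9.0 + 1.3x = 79.0 - 2.5x → x_m = 18.4211.
Total external benefit = MEB × x_m = 15.5 × 18.4211 = 285.5271.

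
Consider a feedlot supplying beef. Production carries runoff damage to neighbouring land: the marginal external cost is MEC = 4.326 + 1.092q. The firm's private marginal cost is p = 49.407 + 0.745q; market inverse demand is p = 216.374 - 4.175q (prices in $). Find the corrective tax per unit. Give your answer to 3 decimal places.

Social marginal cost = private MC + MEC = 53.733 + 1.837q.
Set SMC = demand: 53.733 + 1.837q = 216.374 - 4.175q → q* = 27.0527.
The Pigouvian tax equals MEC at q*: 4.326 + 1.092×27.0527 = 33.8675.

tax = $33.868 per unit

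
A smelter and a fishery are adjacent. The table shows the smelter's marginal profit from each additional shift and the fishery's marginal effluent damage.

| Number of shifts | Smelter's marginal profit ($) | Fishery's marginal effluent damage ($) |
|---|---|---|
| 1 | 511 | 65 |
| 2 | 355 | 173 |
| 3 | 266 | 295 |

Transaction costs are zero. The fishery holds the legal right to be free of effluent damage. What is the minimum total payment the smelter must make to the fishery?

$238

Efficient level: marginal profit ≥ marginal effluent damage through level 2, so k* = 2.
With the fishery holding the right, the smelter must at least compensate total damage at k*: 65 + 173 = 238.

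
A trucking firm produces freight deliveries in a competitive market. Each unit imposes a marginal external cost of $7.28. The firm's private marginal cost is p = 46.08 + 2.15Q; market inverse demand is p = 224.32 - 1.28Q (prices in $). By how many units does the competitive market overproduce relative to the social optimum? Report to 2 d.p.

2.12 units

Market equilibrium (private): 46.08 + 2.15Q = 224.32 - 1.28Q → Q_m = 51.9650.
Social marginal cost = private MC + MEC = 53.36 + 2.15Q.
Set SMC = demand: 53.36 + 2.15Q = 224.32 - 1.28Q → Q* = 49.8426.
Gap = |51.9650 − 49.8426| = 2.1224.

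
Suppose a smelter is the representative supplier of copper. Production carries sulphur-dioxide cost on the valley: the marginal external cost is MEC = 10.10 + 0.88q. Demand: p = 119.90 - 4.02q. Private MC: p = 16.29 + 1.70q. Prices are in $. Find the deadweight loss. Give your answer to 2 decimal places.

DWL = $51.37

Market equilibrium (private): 16.29 + 1.70q = 119.90 - 4.02q → q_m = 18.1136.
Social marginal cost = private MC + MEC = 26.39 + 2.58q.
Set SMC = demand: 26.39 + 2.58q = 119.90 - 4.02q → q* = 14.1682.
The loss is the area between SMC and demand from q* to q_m; with linear curves that's a triangle of height MEC(q_m).
DWL = ½ × 3.9454 × 26.0400 = 51.3691.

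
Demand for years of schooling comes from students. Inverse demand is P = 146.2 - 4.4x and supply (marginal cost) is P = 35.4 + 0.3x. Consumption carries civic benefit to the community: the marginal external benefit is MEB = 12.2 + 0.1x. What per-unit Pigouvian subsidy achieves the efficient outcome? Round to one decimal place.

subsidy = 14.9 per unit

Social marginal benefit = demand + MEB = 158.4 - 4.3x.
Set SMB = MC: 158.4 - 4.3x = 35.4 + 0.3x → x* = 26.7391.
The Pigouvian subsidy equals MEB at x*: 12.2 + 0.1×26.7391 = 14.8739.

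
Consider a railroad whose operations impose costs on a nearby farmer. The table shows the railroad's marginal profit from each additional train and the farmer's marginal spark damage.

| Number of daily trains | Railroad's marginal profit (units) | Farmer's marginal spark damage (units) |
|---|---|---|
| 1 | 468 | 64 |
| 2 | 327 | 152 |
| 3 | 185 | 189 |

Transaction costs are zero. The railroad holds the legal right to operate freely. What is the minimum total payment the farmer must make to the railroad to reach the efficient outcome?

Left alone the railroad would choose level 3 (marginal profit stays positive).
Efficient level: k* = 2 (marginal profit ≥ marginal spark damage through 2).
The farmer must at least cover the railroad's forgone profit from cutting 3→2: 185 = 185.

185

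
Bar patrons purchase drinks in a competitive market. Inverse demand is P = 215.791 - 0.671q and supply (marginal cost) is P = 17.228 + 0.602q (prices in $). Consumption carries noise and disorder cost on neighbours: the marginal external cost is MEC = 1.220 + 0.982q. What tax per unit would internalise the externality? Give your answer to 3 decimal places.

Social marginal benefit = demand − MEC = 214.571 - 1.653q.
Set SMB = MC: 214.571 - 1.653q = 17.228 + 0.602q → q* = 87.5135.
The Pigouvian tax equals MEC at q*: 1.220 + 0.982×87.5135 = 87.1583.

tax = $87.158 per unit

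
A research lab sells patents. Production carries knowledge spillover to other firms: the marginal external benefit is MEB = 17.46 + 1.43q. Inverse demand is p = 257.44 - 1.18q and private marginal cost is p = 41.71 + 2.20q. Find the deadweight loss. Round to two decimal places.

DWL = 3031.36

Market equilibrium (private): 41.71 + 2.20q = 257.44 - 1.18q → q_m = 63.8254.
Social marginal cost = private MC − MEB = 24.25 + 0.77q.
Set SMC = demand: 24.25 + 0.77q = 257.44 - 1.18q → q* = 119.5846.
The welfare-loss triangle has base |q_m − q*| and height MEB(q_m) (the vertical gap between SMC and demand is zero at q* and MEB at q_m).
DWL = ½ × 55.7592 × 108.7304 = 3031.3601.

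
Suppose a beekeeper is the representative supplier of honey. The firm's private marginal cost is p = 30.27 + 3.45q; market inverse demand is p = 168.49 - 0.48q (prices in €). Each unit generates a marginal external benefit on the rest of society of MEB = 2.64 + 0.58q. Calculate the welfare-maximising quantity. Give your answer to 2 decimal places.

q* = 42.05

Social marginal cost = private MC − MEB = 27.63 + 2.87q.
Set SMC = demand: 27.63 + 2.87q = 168.49 - 0.48q → q* = 42.0478.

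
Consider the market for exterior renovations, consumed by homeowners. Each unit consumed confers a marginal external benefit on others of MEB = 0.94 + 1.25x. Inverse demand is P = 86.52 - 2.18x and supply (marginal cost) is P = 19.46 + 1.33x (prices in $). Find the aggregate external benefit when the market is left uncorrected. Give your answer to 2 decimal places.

$246.09

Market equilibrium (private): 19.46 + 1.33x = 86.52 - 2.18x → x_m = 19.1054.
Total external benefit = ∫₀^{x_m} (0.94 + 1.25x) dx = 0.94×19.1054 + ½×1.25×19.1054² = 246.0943.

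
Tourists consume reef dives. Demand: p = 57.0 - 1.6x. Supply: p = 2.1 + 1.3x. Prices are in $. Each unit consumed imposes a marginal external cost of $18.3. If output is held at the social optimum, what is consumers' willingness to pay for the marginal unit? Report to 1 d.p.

P = $36.8

Social marginal benefit = demand − MEC = 38.7 - 1.6x.
Set SMB = MC: 38.7 - 1.6x = 2.1 + 1.3x → x* = 12.6207.
Consumer price on the demand curve at x*: 57.0 − 1.6×12.6207 = 36.8069.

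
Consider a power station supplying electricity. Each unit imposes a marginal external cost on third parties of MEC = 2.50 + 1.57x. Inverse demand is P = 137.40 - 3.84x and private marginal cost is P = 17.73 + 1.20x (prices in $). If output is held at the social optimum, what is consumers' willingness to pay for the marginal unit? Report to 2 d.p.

P = $69.33

Social marginal cost = private MC + MEC = 20.23 + 2.77x.
Set SMC = demand: 20.23 + 2.77x = 137.40 - 3.84x → x* = 17.7262.
Consumer price on the demand curve at x*: 137.40 − 3.84×17.7262 = 69.3314.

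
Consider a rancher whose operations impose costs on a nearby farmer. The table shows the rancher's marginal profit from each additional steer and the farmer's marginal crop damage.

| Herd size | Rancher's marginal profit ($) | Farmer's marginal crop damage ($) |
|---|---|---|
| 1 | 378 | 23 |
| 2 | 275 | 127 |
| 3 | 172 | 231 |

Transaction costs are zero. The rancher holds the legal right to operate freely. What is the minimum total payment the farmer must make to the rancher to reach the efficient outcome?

Left alone the rancher would choose level 3 (marginal profit stays positive).
Efficient level: k* = 2 (marginal profit ≥ marginal crop damage through 2).
The farmer must at least cover the rancher's forgone profit from cutting 3→2: 172 = 172.

$172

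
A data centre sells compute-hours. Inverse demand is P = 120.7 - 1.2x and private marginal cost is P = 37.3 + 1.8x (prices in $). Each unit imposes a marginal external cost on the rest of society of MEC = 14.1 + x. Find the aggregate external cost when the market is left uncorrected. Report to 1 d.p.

$778.4

Market equilibrium (private): 37.3 + 1.8x = 120.7 - 1.2x → x_m = 27.8000.
Total external cost = ∫₀^{x_m} (14.1 + 1.0x) dx = 14.1×27.8000 + ½×1.0×27.8000² = 778.4000.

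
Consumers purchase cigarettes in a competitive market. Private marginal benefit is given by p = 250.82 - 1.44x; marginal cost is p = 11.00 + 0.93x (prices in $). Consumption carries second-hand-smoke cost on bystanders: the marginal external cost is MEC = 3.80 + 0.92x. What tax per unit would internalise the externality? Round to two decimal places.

Social marginal benefit = demand − MEC = 247.02 - 2.36x.
Set SMB = MC: 247.02 - 2.36x = 11.00 + 0.93x → x* = 71.7386.
The Pigouvian tax equals MEC at x*: 3.80 + 0.92×71.7386 = 69.7995.

tax = $69.80 per unit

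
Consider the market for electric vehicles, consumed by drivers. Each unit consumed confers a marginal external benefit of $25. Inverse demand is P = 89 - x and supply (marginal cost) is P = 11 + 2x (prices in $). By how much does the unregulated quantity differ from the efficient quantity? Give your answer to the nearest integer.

8 units

Market equilibrium (private): 11 + 2x = 89 - x → x_m = 26.0000.
Social marginal benefit = demand + MEB = 114 - x.
Set SMB = MC: 114 - x = 11 + 2x → x* = 34.3333.
Gap = |26.0000 − 34.3333| = 8.3333.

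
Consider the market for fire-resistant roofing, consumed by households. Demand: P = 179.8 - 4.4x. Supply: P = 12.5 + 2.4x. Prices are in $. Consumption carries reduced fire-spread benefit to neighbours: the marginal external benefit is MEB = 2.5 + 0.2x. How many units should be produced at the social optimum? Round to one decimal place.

Social marginal benefit = demand + MEB = 182.3 - 4.2x.
Set SMB = MC: 182.3 - 4.2x = 12.5 + 2.4x → x* = 25.7273.

x* = 25.7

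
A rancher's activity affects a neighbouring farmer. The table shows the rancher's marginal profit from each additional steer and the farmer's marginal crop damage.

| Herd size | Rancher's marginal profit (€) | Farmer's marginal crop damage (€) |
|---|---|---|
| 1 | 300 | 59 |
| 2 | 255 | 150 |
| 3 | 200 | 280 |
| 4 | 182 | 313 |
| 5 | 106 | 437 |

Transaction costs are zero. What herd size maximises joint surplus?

2

Bargaining reaches the level where marginal profit last exceeds marginal crop damage.
That holds through level 2 (255 ≥ 150) but not at 3 (200 < 280).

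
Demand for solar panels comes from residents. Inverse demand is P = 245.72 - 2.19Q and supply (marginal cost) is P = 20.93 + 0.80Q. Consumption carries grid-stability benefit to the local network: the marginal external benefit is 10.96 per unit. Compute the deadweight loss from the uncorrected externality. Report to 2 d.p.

DWL = 20.09

Market equilibrium (private): 20.93 + 0.80Q = 245.72 - 2.19Q → Q_m = 75.1806.
Social marginal benefit = demand + MEB = 256.68 - 2.19Q.
Set SMB = MC: 256.68 - 2.19Q = 20.93 + 0.80Q → Q* = 78.8462.
The loss is the area between SMB and MC from Q* to Q_m; with linear curves that's a triangle of height MEB(Q_m).
DWL = ½ × 3.6656 × 10.9600 = 20.0875.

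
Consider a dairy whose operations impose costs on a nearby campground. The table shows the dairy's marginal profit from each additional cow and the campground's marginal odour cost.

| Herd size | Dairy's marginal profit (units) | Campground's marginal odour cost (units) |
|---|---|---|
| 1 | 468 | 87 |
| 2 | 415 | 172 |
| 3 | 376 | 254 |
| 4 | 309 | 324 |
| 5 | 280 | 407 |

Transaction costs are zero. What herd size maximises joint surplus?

Bargaining reaches the level where marginal profit last exceeds marginal odour cost.
That holds through level 3 (376 ≥ 254) but not at 4 (309 < 324).

3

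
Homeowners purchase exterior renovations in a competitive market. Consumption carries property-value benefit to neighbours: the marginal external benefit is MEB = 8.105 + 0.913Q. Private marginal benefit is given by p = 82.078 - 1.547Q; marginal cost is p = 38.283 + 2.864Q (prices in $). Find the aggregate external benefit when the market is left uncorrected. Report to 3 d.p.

Market equilibrium (private): 38.283 + 2.864Q = 82.078 - 1.547Q → Q_m = 9.9286.
Total external benefit = ∫₀^{Q_m} (8.105 + 0.913Q) dQ = 8.105×9.9286 + ½×0.913×9.9286² = 125.4717.

$125.472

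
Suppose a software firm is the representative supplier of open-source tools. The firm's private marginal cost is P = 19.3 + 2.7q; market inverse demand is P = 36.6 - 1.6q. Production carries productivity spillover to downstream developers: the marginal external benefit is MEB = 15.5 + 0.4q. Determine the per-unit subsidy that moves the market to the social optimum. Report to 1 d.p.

subsidy = 18.9 per unit

Social marginal cost = private MC − MEB = 3.8 + 2.3q.
Set SMC = demand: 3.8 + 2.3q = 36.6 - 1.6q → q* = 8.4103.
The Pigouvian subsidy equals MEB at q*: 15.5 + 0.4×8.4103 = 18.8641.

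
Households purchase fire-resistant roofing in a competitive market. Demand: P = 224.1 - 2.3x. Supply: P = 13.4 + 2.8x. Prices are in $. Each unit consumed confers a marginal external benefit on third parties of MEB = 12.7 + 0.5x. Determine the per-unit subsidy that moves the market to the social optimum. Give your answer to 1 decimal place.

Social marginal benefit = demand + MEB = 236.8 - 1.8x.
Set SMB = MC: 236.8 - 1.8x = 13.4 + 2.8x → x* = 48.5652.
The Pigouvian subsidy equals MEB at x*: 12.7 + 0.5×48.5652 = 36.9826.

subsidy = $37.0 per unit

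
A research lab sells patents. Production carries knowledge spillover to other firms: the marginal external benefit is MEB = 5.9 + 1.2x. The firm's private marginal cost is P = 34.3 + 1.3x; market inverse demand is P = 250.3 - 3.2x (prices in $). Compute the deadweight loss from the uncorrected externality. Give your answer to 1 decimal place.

DWL = $610.9

Market equilibrium (private): 34.3 + 1.3x = 250.3 - 3.2x → x_m = 48.0000.
Social marginal cost = private MC − MEB = 28.4 + 0.1x.
Set SMC = demand: 28.4 + 0.1x = 250.3 - 3.2x → x* = 67.2424.
Between x* and x_m the wedge demand − SMC runs linearly from 0 to MEB(x_m), so the loss is a triangle.
DWL = ½ × 19.2424 × 63.5000 = 610.9462.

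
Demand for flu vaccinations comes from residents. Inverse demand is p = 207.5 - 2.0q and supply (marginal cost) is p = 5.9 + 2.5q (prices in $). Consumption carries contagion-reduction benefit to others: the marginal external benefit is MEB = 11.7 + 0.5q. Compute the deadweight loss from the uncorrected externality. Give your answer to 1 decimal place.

Market equilibrium (private): 5.9 + 2.5q = 207.5 - 2.0q → q_m = 44.8000.
Social marginal benefit = demand + MEB = 219.2 - 1.5q.
Set SMB = MC: 219.2 - 1.5q = 5.9 + 2.5q → q* = 53.3250.
Between q* and q_m the wedge SMB − MC runs linearly from 0 to MEB(q_m), so the loss is a triangle.
DWL = ½ × 8.5250 × 34.1000 = 145.3513.

DWL = $145.4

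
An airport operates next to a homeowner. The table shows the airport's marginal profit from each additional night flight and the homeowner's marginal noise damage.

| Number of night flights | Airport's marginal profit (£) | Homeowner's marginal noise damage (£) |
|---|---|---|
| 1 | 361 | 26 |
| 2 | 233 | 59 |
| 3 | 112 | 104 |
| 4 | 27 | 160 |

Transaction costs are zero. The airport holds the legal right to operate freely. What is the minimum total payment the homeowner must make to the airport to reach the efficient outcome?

Left alone the airport would choose level 4 (marginal profit stays positive).
Efficient level: k* = 3 (marginal profit ≥ marginal noise damage through 3).
The homeowner must at least cover the airport's forgone profit from cutting 4→3: 27 = 27.

£27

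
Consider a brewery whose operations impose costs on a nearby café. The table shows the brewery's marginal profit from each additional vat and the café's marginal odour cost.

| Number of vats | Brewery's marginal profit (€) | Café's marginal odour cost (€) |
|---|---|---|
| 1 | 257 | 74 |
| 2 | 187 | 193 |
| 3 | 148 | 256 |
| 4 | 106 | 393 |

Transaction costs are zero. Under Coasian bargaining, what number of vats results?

1

Bargaining reaches the level where marginal profit last exceeds marginal odour cost.
That holds through level 1 (257 ≥ 74) but not at 2 (187 < 193).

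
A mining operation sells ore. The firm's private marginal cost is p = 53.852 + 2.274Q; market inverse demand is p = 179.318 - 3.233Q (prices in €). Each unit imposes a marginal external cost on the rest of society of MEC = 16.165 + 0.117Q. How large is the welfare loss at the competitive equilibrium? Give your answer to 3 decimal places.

Market equilibrium (private): 53.852 + 2.274Q = 179.318 - 3.233Q → Q_m = 22.7830.
Social marginal cost = private MC + MEC = 70.017 + 2.391Q.
Set SMC = demand: 70.017 + 2.391Q = 179.318 - 3.233Q → Q* = 19.4347.
Between Q* and Q_m the wedge SMC − demand runs linearly from 0 to MEC(Q_m), so the loss is a triangle.
DWL = ½ × 3.3483 × 18.8306 = 31.5252.

DWL = €31.525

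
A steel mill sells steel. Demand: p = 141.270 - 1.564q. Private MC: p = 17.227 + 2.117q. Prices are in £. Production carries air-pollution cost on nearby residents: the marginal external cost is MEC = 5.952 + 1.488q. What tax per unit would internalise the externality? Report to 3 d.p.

Social marginal cost = private MC + MEC = 23.179 + 3.605q.
Set SMC = demand: 23.179 + 3.605q = 141.270 - 1.564q → q* = 22.8460.
The Pigouvian tax equals MEC at q*: 5.952 + 1.488×22.8460 = 39.9468.

tax = £39.947 per unit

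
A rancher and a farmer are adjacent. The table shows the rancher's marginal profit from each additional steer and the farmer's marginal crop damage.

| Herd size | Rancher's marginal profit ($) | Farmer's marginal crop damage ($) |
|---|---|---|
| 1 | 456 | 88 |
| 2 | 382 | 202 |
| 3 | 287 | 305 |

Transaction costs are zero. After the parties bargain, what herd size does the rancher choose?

Bargaining reaches the level where marginal profit last exceeds marginal crop damage.
That holds through level 2 (382 ≥ 202) but not at 3 (287 < 305).

2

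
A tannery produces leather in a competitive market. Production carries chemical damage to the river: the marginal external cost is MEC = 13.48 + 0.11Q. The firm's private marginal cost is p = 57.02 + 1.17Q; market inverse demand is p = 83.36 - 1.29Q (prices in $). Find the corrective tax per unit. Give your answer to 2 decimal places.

tax = $14.03 per unit

Social marginal cost = private MC + MEC = 70.50 + 1.28Q.
Set SMC = demand: 70.50 + 1.28Q = 83.36 - 1.29Q → Q* = 5.0039.
The Pigouvian tax equals MEC at Q*: 13.48 + 0.11×5.0039 = 14.0304.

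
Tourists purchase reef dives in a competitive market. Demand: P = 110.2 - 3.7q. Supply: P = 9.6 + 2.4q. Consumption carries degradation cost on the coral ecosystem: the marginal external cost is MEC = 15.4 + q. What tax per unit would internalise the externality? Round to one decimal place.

Social marginal benefit = demand − MEC = 94.8 - 4.7q.
Set SMB = MC: 94.8 - 4.7q = 9.6 + 2.4q → q* = 12.0000.
The Pigouvian tax equals MEC at q*: 15.4 + 1.0×12.0000 = 27.4000.

tax = 27.4 per unit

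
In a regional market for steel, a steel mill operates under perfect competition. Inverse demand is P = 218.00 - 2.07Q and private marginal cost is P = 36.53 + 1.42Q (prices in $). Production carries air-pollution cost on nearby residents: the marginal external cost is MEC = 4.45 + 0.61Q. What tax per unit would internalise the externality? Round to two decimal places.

tax = $30.79 per unit

Social marginal cost = private MC + MEC = 40.98 + 2.03Q.
Set SMC = demand: 40.98 + 2.03Q = 218.00 - 2.07Q → Q* = 43.1756.
The Pigouvian tax equals MEC at Q*: 4.45 + 0.61×43.1756 = 30.7871.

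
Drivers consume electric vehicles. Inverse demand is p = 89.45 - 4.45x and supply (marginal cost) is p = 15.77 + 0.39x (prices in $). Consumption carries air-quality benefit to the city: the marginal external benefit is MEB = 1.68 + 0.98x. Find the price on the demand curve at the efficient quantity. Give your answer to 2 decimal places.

P = $2.57

Social marginal benefit = demand + MEB = 91.13 - 3.47x.
Set SMB = MC: 91.13 - 3.47x = 15.77 + 0.39x → x* = 19.5233.
Consumer price on the demand curve at x*: 89.45 − 4.45×19.5233 = 2.5713.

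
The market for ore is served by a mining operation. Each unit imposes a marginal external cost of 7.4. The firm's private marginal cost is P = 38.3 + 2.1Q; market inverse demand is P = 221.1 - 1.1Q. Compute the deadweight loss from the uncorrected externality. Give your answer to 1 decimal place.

Market equilibrium (private): 38.3 + 2.1Q = 221.1 - 1.1Q → Q_m = 57.1250.
Social marginal cost = private MC + MEC = 45.7 + 2.1Q.
Set SMC = demand: 45.7 + 2.1Q = 221.1 - 1.1Q → Q* = 54.8125.
Height of the DWL triangle at Q_m is SMC(Q_m) − demand(Q_m) = MEC(Q_m) = 7.4000.
DWL = ½ × 2.3125 × 7.4000 = 8.5563.

DWL = 8.6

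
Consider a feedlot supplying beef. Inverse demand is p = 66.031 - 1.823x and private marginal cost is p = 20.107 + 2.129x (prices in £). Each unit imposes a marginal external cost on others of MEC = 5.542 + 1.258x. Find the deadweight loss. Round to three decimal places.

Market equilibrium (private): 20.107 + 2.129x = 66.031 - 1.823x → x_m = 11.6204.
Social marginal cost = private MC + MEC = 25.649 + 3.387x.
Set SMC = demand: 25.649 + 3.387x = 66.031 - 1.823x → x* = 7.7509.
The welfare-loss triangle has base |x_m − x*| and height MEC(x_m) (the vertical gap between SMC and demand is zero at x* and MEC at x_m).
DWL = ½ × 3.8695 × 20.1605 = 39.0055.

DWL = £39.006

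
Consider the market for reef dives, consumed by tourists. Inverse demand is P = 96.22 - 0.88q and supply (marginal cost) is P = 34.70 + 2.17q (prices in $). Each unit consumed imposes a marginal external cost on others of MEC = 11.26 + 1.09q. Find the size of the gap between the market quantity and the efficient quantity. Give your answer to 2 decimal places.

8.03 units

Market equilibrium (private): 34.70 + 2.17q = 96.22 - 0.88q → q_m = 20.1705.
Social marginal benefit = demand − MEC = 84.96 - 1.97q.
Set SMB = MC: 84.96 - 1.97q = 34.70 + 2.17q → q* = 12.1401.
Gap = |20.1705 − 12.1401| = 8.0304.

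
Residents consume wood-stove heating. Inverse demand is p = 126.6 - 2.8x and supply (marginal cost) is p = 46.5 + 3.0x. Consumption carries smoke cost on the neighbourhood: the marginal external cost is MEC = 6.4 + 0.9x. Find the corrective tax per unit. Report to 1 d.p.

Social marginal benefit = demand − MEC = 120.2 - 3.7x.
Set SMB = MC: 120.2 - 3.7x = 46.5 + 3.0x → x* = 11.0000.
The Pigouvian tax equals MEC at x*: 6.4 + 0.9×11.0000 = 16.3000.

tax = 16.3 per unit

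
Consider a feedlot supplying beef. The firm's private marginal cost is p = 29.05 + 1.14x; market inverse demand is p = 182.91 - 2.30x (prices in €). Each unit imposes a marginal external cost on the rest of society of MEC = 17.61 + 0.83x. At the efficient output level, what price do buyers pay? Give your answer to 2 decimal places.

P = €109.52

Social marginal cost = private MC + MEC = 46.66 + 1.97x.
Set SMC = demand: 46.66 + 1.97x = 182.91 - 2.30x → x* = 31.9087.
Consumer price on the demand curve at x*: 182.91 − 2.30×31.9087 = 109.5200.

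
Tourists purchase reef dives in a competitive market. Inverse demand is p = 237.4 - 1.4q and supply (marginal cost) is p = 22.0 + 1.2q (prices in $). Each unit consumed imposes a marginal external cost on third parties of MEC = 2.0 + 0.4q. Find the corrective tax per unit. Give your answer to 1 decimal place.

tax = $30.5 per unit

Social marginal benefit = demand − MEC = 235.4 - 1.8q.
Set SMB = MC: 235.4 - 1.8q = 22.0 + 1.2q → q* = 71.1333.
The Pigouvian tax equals MEC at q*: 2.0 + 0.4×71.1333 = 30.4533.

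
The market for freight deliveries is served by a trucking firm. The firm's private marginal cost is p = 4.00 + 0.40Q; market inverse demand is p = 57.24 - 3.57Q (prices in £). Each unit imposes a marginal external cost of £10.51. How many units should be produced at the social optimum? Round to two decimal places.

Q* = 10.76

Social marginal cost = private MC + MEC = 14.51 + 0.40Q.
Set SMC = demand: 14.51 + 0.40Q = 57.24 - 3.57Q → Q* = 10.7632.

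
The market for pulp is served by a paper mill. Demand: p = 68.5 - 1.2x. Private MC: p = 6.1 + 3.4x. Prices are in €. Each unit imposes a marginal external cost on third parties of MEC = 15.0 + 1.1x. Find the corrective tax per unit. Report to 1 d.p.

Social marginal cost = private MC + MEC = 21.1 + 4.5x.
Set SMC = demand: 21.1 + 4.5x = 68.5 - 1.2x → x* = 8.3158.
The Pigouvian tax equals MEC at x*: 15.0 + 1.1×8.3158 = 24.1474.

tax = €24.1 per unit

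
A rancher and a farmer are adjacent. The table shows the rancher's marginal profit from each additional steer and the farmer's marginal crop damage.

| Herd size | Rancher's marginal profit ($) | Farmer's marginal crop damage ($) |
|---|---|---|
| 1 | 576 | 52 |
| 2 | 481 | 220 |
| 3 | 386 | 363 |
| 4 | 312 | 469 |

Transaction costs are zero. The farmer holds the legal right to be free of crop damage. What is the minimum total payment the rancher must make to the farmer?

$635

Efficient level: marginal profit ≥ marginal crop damage through level 3, so k* = 3.
With the farmer holding the right, the rancher must at least compensate total damage at k*: 52 + 220 + 363 = 635.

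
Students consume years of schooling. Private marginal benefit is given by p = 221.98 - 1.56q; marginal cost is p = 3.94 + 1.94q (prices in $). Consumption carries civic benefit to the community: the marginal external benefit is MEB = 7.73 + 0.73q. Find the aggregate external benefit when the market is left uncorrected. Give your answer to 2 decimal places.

$1898.10

Market equilibrium (private): 3.94 + 1.94q = 221.98 - 1.56q → q_m = 62.2971.
Total external benefit = ∫₀^{q_m} (7.73 + 0.73q) dq = 7.73×62.2971 + ½×0.73×62.2971² = 1898.0955.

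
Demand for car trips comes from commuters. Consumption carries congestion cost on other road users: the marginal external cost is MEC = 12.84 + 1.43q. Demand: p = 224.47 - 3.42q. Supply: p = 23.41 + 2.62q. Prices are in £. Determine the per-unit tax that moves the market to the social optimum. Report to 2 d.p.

tax = £48.87 per unit

Social marginal benefit = demand − MEC = 211.63 - 4.85q.
Set SMB = MC: 211.63 - 4.85q = 23.41 + 2.62q → q* = 25.1968.
The Pigouvian tax equals MEC at q*: 12.84 + 1.43×25.1968 = 48.8714.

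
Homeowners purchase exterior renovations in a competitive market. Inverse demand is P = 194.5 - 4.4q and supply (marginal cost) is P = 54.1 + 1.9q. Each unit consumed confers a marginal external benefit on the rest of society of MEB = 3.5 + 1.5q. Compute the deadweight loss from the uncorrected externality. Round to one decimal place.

Market equilibrium (private): 54.1 + 1.9q = 194.5 - 4.4q → q_m = 22.2857.
Social marginal benefit = demand + MEB = 198.0 - 2.9q.
Set SMB = MC: 198.0 - 2.9q = 54.1 + 1.9q → q* = 29.9792.
Between q* and q_m the wedge SMB − MC runs linearly from 0 to MEB(q_m), so the loss is a triangle.
DWL = ½ × 7.6935 × 36.9286 = 142.0551.

DWL = 142.1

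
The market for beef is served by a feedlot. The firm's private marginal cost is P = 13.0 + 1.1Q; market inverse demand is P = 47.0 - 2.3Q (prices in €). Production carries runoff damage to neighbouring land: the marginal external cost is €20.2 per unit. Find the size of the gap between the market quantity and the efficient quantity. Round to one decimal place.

5.9 units

Market equilibrium (private): 13.0 + 1.1Q = 47.0 - 2.3Q → Q_m = 10.0000.
Social marginal cost = private MC + MEC = 33.2 + 1.1Q.
Set SMC = demand: 33.2 + 1.1Q = 47.0 - 2.3Q → Q* = 4.0588.
Gap = |10.0000 − 4.0588| = 5.9412.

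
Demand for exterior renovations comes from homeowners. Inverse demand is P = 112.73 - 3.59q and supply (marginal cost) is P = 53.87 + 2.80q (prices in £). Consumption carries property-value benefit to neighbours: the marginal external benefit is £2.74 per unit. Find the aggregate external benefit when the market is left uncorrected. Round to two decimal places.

£25.24

Market equilibrium (private): 53.87 + 2.80q = 112.73 - 3.59q → q_m = 9.2113.
Total external benefit = MEB × q_m = 2.74 × 9.2113 = 25.2390.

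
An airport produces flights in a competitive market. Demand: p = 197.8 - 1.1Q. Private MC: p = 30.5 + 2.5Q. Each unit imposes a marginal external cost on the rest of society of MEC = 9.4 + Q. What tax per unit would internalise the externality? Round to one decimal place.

Social marginal cost = private MC + MEC = 39.9 + 3.5Q.
Set SMC = demand: 39.9 + 3.5Q = 197.8 - 1.1Q → Q* = 34.3261.
The Pigouvian tax equals MEC at Q*: 9.4 + 1.0×34.3261 = 43.7261.

tax = 43.7 per unit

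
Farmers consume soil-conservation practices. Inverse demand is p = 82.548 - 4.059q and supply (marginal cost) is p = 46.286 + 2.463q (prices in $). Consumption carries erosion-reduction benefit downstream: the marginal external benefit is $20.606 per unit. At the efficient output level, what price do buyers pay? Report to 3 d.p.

P = $47.156

Social marginal benefit = demand + MEB = 103.154 - 4.059q.
Set SMB = MC: 103.154 - 4.059q = 46.286 + 2.463q → q* = 8.7194.
Consumer price on the demand curve at q*: 82.548 − 4.059×8.7194 = 47.1560.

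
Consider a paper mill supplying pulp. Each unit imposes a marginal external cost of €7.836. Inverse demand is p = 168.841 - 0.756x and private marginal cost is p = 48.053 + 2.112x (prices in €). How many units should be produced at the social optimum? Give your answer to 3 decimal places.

x* = 39.384

Social marginal cost = private MC + MEC = 55.889 + 2.112x.
Set SMC = demand: 55.889 + 2.112x = 168.841 - 0.756x → x* = 39.3835.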